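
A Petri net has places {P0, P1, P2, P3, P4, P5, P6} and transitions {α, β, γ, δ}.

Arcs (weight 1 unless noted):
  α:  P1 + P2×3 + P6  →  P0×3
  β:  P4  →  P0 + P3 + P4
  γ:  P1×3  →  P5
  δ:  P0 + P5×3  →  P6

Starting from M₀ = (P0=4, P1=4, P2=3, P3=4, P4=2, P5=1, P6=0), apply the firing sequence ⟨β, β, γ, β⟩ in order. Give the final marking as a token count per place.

(P0=7, P1=1, P2=3, P3=7, P4=2, P5=2, P6=0)

step 1: fire β:  (P0=4, P1=4, P2=3, P3=4, P4=2, P5=1, P6=0) → (P0=5, P1=4, P2=3, P3=5, P4=2, P5=1, P6=0)
step 2: fire β:  (P0=5, P1=4, P2=3, P3=5, P4=2, P5=1, P6=0) → (P0=6, P1=4, P2=3, P3=6, P4=2, P5=1, P6=0)
step 3: fire γ:  (P0=6, P1=4, P2=3, P3=6, P4=2, P5=1, P6=0) → (P0=6, P1=1, P2=3, P3=6, P4=2, P5=2, P6=0)
step 4: fire β:  (P0=6, P1=1, P2=3, P3=6, P4=2, P5=2, P6=0) → (P0=7, P1=1, P2=3, P3=7, P4=2, P5=2, P6=0)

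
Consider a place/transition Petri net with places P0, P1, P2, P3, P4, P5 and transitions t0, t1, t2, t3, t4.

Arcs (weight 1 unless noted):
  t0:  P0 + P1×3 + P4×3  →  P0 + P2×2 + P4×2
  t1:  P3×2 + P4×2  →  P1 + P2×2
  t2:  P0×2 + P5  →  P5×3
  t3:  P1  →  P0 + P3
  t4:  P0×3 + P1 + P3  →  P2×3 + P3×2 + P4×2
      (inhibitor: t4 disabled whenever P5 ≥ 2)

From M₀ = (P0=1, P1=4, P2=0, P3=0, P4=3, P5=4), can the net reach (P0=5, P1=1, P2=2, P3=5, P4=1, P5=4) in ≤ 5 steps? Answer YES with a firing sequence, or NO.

NO — not reachable within 5 firings

depth 0: 1 marking
depth 1: 3 markings reached so far
depth 2: 6 markings reached so far
depth 3: 10 markings reached so far
depth 4: 14 markings reached so far
depth 5: 18 markings reached so far
target is not among the 18 markings reachable within 5 steps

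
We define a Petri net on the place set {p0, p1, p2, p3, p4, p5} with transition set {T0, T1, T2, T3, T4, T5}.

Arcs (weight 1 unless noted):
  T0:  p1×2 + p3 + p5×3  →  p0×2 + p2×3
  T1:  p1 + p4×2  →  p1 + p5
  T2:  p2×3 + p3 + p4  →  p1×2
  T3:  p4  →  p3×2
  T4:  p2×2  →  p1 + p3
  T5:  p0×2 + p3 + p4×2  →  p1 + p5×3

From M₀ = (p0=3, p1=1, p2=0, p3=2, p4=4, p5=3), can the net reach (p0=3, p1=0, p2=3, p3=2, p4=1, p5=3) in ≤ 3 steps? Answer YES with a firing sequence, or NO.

YES — reachable via ⟨T3, T5, T0⟩ (3 firings)

step 1: fire T3:  (p0=3, p1=1, p2=0, p3=2, p4=4, p5=3) → (p0=3, p1=1, p2=0, p3=4, p4=3, p5=3)
step 2: fire T5:  (p0=3, p1=1, p2=0, p3=4, p4=3, p5=3) → (p0=1, p1=2, p2=0, p3=3, p4=1, p5=6)
step 3: fire T0:  (p0=1, p1=2, p2=0, p3=3, p4=1, p5=6) → (p0=3, p1=0, p2=3, p3=2, p4=1, p5=3)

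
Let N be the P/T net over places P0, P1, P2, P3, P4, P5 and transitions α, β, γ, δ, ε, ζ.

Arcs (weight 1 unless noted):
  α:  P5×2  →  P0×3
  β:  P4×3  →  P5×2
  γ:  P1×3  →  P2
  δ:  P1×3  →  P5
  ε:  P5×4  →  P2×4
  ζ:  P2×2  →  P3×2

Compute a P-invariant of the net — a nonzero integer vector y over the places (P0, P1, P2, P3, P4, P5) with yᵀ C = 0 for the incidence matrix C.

y = (P0:2, P1:1, P2:3, P3:3, P4:2, P5:3)

Incidence matrix C (rows=places, cols=transitions):
        α    β    γ    δ    ε    ζ
   P0   3    0    0    0    0    0
   P1   0    0   -3   -3    0    0
   P2   0    0    1    0    4   -2
   P3   0    0    0    0    0    2
   P4   0   -3    0    0    0    0
   P5  -2    2    0    1   -4    0

Candidate y = [2, 1, 3, 3, 2, 3]; check y·C column-wise:
  col α: 2·3 + 1·0 + 3·0 + 3·0 + 2·0 + 3·-2 = 0
  col β: 2·0 + 1·0 + 3·0 + 3·0 + 2·-3 + 3·2 = 0
  col γ: 2·0 + 1·-3 + 3·1 + 3·0 + 2·0 + 3·0 = 0
  col δ: 2·0 + 1·-3 + 3·0 + 3·0 + 2·0 + 3·1 = 0
  col ε: 2·0 + 1·0 + 3·4 + 3·0 + 2·0 + 3·-4 = 0
  col ζ: 2·0 + 1·0 + 3·-2 + 3·2 + 2·0 + 3·0 = 0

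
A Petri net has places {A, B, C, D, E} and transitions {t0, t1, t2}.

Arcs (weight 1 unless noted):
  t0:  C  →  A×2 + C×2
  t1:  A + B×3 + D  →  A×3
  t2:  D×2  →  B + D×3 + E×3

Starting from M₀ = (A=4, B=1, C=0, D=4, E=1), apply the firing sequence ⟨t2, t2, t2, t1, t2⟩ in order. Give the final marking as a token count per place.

(A=6, B=2, C=0, D=7, E=13)

step 1: fire t2:  (A=4, B=1, C=0, D=4, E=1) → (A=4, B=2, C=0, D=5, E=4)
step 2: fire t2:  (A=4, B=2, C=0, D=5, E=4) → (A=4, B=3, C=0, D=6, E=7)
step 3: fire t2:  (A=4, B=3, C=0, D=6, E=7) → (A=4, B=4, C=0, D=7, E=10)
step 4: fire t1:  (A=4, B=4, C=0, D=7, E=10) → (A=6, B=1, C=0, D=6, E=10)
step 5: fire t2:  (A=6, B=1, C=0, D=6, E=10) → (A=6, B=2, C=0, D=7, E=13)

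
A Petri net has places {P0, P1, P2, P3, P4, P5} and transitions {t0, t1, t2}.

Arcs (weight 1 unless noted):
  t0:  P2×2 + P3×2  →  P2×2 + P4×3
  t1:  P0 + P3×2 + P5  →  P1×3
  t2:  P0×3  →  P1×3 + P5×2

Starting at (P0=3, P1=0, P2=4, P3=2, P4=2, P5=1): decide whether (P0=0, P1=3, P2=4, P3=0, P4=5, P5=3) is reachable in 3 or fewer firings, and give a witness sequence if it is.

step 1: fire t0:  (P0=3, P1=0, P2=4, P3=2, P4=2, P5=1) → (P0=3, P1=0, P2=4, P3=0, P4=5, P5=1)
step 2: fire t2:  (P0=3, P1=0, P2=4, P3=0, P4=5, P5=1) → (P0=0, P1=3, P2=4, P3=0, P4=5, P5=3)

YES — reachable via ⟨t0, t2⟩ (2 firings)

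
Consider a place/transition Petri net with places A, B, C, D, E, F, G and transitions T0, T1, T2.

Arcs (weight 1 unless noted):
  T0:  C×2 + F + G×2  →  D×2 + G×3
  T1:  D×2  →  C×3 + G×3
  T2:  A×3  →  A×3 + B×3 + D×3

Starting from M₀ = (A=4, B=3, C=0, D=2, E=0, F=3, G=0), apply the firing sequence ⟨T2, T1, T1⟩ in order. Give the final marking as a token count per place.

(A=4, B=6, C=6, D=1, E=0, F=3, G=6)

step 1: fire T2:  (A=4, B=3, C=0, D=2, E=0, F=3, G=0) → (A=4, B=6, C=0, D=5, E=0, F=3, G=0)
step 2: fire T1:  (A=4, B=6, C=0, D=5, E=0, F=3, G=0) → (A=4, B=6, C=3, D=3, E=0, F=3, G=3)
step 3: fire T1:  (A=4, B=6, C=3, D=3, E=0, F=3, G=3) → (A=4, B=6, C=6, D=1, E=0, F=3, G=6)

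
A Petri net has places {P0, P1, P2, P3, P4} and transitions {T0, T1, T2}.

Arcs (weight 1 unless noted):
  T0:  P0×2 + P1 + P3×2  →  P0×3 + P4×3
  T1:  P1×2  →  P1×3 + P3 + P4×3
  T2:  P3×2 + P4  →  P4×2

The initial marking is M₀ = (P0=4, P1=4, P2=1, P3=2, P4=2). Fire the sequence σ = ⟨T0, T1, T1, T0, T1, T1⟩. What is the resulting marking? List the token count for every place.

(P0=6, P1=6, P2=1, P3=2, P4=20)

step 1: fire T0:  (P0=4, P1=4, P2=1, P3=2, P4=2) → (P0=5, P1=3, P2=1, P3=0, P4=5)
step 2: fire T1:  (P0=5, P1=3, P2=1, P3=0, P4=5) → (P0=5, P1=4, P2=1, P3=1, P4=8)
step 3: fire T1:  (P0=5, P1=4, P2=1, P3=1, P4=8) → (P0=5, P1=5, P2=1, P3=2, P4=11)
step 4: fire T0:  (P0=5, P1=5, P2=1, P3=2, P4=11) → (P0=6, P1=4, P2=1, P3=0, P4=14)
step 5: fire T1:  (P0=6, P1=4, P2=1, P3=0, P4=14) → (P0=6, P1=5, P2=1, P3=1, P4=17)
step 6: fire T1:  (P0=6, P1=5, P2=1, P3=1, P4=17) → (P0=6, P1=6, P2=1, P3=2, P4=20)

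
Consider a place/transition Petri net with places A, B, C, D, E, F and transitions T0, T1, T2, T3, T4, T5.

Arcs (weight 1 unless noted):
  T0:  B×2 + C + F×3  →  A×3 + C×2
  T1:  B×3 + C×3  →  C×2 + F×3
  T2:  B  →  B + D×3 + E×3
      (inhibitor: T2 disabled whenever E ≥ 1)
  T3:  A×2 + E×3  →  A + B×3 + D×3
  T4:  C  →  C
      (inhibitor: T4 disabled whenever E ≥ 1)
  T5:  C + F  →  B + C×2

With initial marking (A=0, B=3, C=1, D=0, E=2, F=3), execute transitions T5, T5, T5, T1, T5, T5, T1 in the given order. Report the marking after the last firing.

(A=0, B=2, C=4, D=0, E=2, F=4)

step 1: fire T5:  (A=0, B=3, C=1, D=0, E=2, F=3) → (A=0, B=4, C=2, D=0, E=2, F=2)
step 2: fire T5:  (A=0, B=4, C=2, D=0, E=2, F=2) → (A=0, B=5, C=3, D=0, E=2, F=1)
step 3: fire T5:  (A=0, B=5, C=3, D=0, E=2, F=1) → (A=0, B=6, C=4, D=0, E=2, F=0)
step 4: fire T1:  (A=0, B=6, C=4, D=0, E=2, F=0) → (A=0, B=3, C=3, D=0, E=2, F=3)
step 5: fire T5:  (A=0, B=3, C=3, D=0, E=2, F=3) → (A=0, B=4, C=4, D=0, E=2, F=2)
step 6: fire T5:  (A=0, B=4, C=4, D=0, E=2, F=2) → (A=0, B=5, C=5, D=0, E=2, F=1)
step 7: fire T1:  (A=0, B=5, C=5, D=0, E=2, F=1) → (A=0, B=2, C=4, D=0, E=2, F=4)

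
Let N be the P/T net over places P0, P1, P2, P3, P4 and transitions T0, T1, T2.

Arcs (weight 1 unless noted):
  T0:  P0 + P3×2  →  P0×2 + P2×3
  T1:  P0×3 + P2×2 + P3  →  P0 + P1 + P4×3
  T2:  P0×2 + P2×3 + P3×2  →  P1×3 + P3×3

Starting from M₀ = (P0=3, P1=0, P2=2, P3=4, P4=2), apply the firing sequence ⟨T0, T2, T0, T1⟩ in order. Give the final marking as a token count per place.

(P0=1, P1=4, P2=3, P3=0, P4=5)

step 1: fire T0:  (P0=3, P1=0, P2=2, P3=4, P4=2) → (P0=4, P1=0, P2=5, P3=2, P4=2)
step 2: fire T2:  (P0=4, P1=0, P2=5, P3=2, P4=2) → (P0=2, P1=3, P2=2, P3=3, P4=2)
step 3: fire T0:  (P0=2, P1=3, P2=2, P3=3, P4=2) → (P0=3, P1=3, P2=5, P3=1, P4=2)
step 4: fire T1:  (P0=3, P1=3, P2=5, P3=1, P4=2) → (P0=1, P1=4, P2=3, P3=0, P4=5)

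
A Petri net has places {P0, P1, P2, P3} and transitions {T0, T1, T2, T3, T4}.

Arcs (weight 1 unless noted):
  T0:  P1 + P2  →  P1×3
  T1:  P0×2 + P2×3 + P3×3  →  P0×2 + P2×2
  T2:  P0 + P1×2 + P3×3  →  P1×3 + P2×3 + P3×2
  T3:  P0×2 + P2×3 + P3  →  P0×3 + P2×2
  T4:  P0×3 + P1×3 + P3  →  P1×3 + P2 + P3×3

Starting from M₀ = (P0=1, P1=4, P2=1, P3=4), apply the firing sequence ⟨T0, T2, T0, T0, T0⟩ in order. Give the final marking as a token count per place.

step 1: fire T0:  (P0=1, P1=4, P2=1, P3=4) → (P0=1, P1=6, P2=0, P3=4)
step 2: fire T2:  (P0=1, P1=6, P2=0, P3=4) → (P0=0, P1=7, P2=3, P3=3)
step 3: fire T0:  (P0=0, P1=7, P2=3, P3=3) → (P0=0, P1=9, P2=2, P3=3)
step 4: fire T0:  (P0=0, P1=9, P2=2, P3=3) → (P0=0, P1=11, P2=1, P3=3)
step 5: fire T0:  (P0=0, P1=11, P2=1, P3=3) → (P0=0, P1=13, P2=0, P3=3)

(P0=0, P1=13, P2=0, P3=3)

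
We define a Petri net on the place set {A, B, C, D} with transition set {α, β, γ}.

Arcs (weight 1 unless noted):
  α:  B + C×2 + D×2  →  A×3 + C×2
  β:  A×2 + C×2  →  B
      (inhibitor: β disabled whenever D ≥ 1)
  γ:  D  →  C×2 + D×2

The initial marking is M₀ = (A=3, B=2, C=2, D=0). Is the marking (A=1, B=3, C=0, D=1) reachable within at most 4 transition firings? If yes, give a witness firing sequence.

NO — not reachable within 4 firings

depth 0: 1 marking
depth 1: 2 markings reached so far
depth 2: 2 markings reached so far
(frontier empty at depth 2; search complete)
target is not among the 2 markings reachable within 4 steps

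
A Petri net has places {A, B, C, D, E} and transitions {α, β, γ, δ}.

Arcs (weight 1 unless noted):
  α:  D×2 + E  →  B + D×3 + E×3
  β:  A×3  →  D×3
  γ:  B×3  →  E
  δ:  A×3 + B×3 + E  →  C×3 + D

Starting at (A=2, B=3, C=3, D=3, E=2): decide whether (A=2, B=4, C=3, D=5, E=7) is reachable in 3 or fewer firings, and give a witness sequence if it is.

depth 0: 1 marking
depth 1: 3 markings reached so far
depth 2: 5 markings reached so far
depth 3: 7 markings reached so far
target is not among the 7 markings reachable within 3 steps

NO — not reachable within 3 firings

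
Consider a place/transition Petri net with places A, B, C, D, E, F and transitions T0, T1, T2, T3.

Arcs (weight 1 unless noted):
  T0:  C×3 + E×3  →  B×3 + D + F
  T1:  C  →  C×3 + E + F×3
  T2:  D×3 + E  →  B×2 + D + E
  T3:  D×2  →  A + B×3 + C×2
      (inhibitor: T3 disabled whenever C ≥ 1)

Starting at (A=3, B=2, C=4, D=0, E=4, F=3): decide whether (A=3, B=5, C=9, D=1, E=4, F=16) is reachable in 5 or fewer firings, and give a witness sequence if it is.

depth 0: 1 marking
depth 1: 3 markings reached so far
depth 2: 5 markings reached so far
depth 3: 7 markings reached so far
depth 4: 10 markings reached so far
depth 5: 13 markings reached so far
target is not among the 13 markings reachable within 5 steps

NO — not reachable within 5 firings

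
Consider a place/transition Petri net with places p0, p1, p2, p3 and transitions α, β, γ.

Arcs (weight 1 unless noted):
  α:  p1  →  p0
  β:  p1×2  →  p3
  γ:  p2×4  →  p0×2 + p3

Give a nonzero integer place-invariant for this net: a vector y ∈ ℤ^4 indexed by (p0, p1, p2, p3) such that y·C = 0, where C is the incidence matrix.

y = (p0:1, p1:1, p2:1, p3:2)

Incidence matrix C (rows=places, cols=transitions):
        α    β    γ
   p0   1    0    2
   p1  -1   -2    0
   p2   0    0   -4
   p3   0    1    1

Candidate y = [1, 1, 1, 2]; check y·C column-wise:
  col α: 1·1 + 1·-1 + 1·0 + 2·0 = 0
  col β: 1·0 + 1·-2 + 1·0 + 2·1 = 0
  col γ: 1·2 + 1·0 + 1·-4 + 2·1 = 0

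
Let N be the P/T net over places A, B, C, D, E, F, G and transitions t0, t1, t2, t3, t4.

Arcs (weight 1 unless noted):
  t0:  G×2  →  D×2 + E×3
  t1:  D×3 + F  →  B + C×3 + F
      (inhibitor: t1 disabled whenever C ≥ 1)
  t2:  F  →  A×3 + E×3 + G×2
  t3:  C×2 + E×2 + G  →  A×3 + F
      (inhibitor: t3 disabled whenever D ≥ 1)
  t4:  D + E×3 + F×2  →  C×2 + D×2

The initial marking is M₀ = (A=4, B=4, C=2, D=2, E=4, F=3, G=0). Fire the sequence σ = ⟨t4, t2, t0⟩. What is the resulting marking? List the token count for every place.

(A=7, B=4, C=4, D=5, E=7, F=0, G=0)

step 1: fire t4:  (A=4, B=4, C=2, D=2, E=4, F=3, G=0) → (A=4, B=4, C=4, D=3, E=1, F=1, G=0)
step 2: fire t2:  (A=4, B=4, C=4, D=3, E=1, F=1, G=0) → (A=7, B=4, C=4, D=3, E=4, F=0, G=2)
step 3: fire t0:  (A=7, B=4, C=4, D=3, E=4, F=0, G=2) → (A=7, B=4, C=4, D=5, E=7, F=0, G=0)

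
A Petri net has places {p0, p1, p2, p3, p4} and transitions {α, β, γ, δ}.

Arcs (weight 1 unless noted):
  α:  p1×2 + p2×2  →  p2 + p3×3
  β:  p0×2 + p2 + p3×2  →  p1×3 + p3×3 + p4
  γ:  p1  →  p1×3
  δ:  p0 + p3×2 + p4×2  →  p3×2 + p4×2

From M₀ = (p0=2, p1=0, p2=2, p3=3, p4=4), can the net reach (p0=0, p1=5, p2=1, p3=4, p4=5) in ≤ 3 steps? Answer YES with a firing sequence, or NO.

step 1: fire β:  (p0=2, p1=0, p2=2, p3=3, p4=4) → (p0=0, p1=3, p2=1, p3=4, p4=5)
step 2: fire γ:  (p0=0, p1=3, p2=1, p3=4, p4=5) → (p0=0, p1=5, p2=1, p3=4, p4=5)

YES — reachable via ⟨β, γ⟩ (2 firings)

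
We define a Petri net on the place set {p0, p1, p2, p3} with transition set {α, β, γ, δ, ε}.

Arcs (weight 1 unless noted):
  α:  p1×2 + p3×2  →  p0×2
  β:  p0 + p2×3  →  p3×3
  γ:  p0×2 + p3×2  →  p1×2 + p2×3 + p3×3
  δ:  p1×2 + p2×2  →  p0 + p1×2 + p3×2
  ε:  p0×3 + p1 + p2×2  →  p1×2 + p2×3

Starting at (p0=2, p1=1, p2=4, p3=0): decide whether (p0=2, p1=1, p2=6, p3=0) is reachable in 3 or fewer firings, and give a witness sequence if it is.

depth 0: 1 marking
depth 1: 2 markings reached so far
depth 2: 2 markings reached so far
(frontier empty at depth 2; search complete)
target is not among the 2 markings reachable within 3 steps

NO — not reachable within 3 firings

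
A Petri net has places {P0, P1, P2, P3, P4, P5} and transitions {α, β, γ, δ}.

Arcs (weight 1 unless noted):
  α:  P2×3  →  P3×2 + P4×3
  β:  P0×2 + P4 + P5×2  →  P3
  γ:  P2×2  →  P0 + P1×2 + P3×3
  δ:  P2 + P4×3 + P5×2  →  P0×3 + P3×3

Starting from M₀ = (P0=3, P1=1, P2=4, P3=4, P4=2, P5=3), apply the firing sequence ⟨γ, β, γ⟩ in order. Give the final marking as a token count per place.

(P0=3, P1=5, P2=0, P3=11, P4=1, P5=1)

step 1: fire γ:  (P0=3, P1=1, P2=4, P3=4, P4=2, P5=3) → (P0=4, P1=3, P2=2, P3=7, P4=2, P5=3)
step 2: fire β:  (P0=4, P1=3, P2=2, P3=7, P4=2, P5=3) → (P0=2, P1=3, P2=2, P3=8, P4=1, P5=1)
step 3: fire γ:  (P0=2, P1=3, P2=2, P3=8, P4=1, P5=1) → (P0=3, P1=5, P2=0, P3=11, P4=1, P5=1)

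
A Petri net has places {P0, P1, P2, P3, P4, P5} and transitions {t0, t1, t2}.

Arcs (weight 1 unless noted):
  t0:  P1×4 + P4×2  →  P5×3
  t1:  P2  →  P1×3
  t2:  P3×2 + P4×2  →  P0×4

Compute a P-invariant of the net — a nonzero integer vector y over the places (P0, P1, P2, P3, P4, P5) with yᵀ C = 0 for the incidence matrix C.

y = (P0:1, P1:0, P2:0, P3:2, P4:0, P5:0)

Incidence matrix C (rows=places, cols=transitions):
       t0   t1   t2
   P0   0    0    4
   P1  -4    3    0
   P2   0   -1    0
   P3   0    0   -2
   P4  -2    0   -2
   P5   3    0    0

Candidate y = [1, 0, 0, 2, 0, 0]; check y·C column-wise:
  col t0: 1·0 + 0·-4 + 2·0 + 0·-2 + 0·3 = 0
  col t1: 1·0 + 0·3 + 0·-1 + 2·0 = 0
  col t2: 1·4 + 2·-2 + 0·-2 = 0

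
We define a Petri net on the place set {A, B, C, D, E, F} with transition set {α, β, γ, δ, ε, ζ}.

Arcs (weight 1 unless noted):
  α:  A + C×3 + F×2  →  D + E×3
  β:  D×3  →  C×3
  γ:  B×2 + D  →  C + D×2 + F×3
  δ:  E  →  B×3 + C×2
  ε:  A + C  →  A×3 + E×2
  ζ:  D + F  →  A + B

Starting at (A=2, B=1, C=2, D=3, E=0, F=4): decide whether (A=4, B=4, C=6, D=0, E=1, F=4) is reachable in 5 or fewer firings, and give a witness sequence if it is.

YES — reachable via ⟨β, ε, δ⟩ (3 firings)

step 1: fire β:  (A=2, B=1, C=2, D=3, E=0, F=4) → (A=2, B=1, C=5, D=0, E=0, F=4)
step 2: fire ε:  (A=2, B=1, C=5, D=0, E=0, F=4) → (A=4, B=1, C=4, D=0, E=2, F=4)
step 3: fire δ:  (A=4, B=1, C=4, D=0, E=2, F=4) → (A=4, B=4, C=6, D=0, E=1, F=4)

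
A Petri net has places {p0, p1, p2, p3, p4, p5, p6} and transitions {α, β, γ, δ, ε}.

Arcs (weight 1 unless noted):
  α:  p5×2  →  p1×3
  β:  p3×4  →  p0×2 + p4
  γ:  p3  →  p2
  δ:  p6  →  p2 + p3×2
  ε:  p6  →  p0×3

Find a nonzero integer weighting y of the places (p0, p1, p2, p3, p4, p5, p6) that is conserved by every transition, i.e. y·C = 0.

y = (p0:0, p1:2, p2:0, p3:0, p4:0, p5:3, p6:0)

Incidence matrix C (rows=places, cols=transitions):
        α    β    γ    δ    ε
   p0   0    2    0    0    3
   p1   3    0    0    0    0
   p2   0    0    1    1    0
   p3   0   -4   -1    2    0
   p4   0    1    0    0    0
   p5  -2    0    0    0    0
   p6   0    0    0   -1   -1

Candidate y = [0, 2, 0, 0, 0, 3, 0]; check y·C column-wise:
  col α: 2·3 + 3·-2 = 0
  col β: 0·2 + 2·0 + 0·-4 + 0·1 + 3·0 = 0
  col γ: 2·0 + 0·1 + 0·-1 + 3·0 = 0
  col δ: 2·0 + 0·1 + 0·2 + 3·0 + 0·-1 = 0
  col ε: 0·3 + 2·0 + 3·0 + 0·-1 = 0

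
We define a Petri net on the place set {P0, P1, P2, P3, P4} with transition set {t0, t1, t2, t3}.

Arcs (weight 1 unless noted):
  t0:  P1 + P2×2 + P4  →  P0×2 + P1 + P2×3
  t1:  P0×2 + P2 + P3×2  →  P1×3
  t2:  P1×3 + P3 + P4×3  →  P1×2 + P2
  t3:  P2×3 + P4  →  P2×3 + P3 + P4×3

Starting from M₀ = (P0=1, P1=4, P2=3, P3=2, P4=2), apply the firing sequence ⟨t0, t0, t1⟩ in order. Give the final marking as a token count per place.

step 1: fire t0:  (P0=1, P1=4, P2=3, P3=2, P4=2) → (P0=3, P1=4, P2=4, P3=2, P4=1)
step 2: fire t0:  (P0=3, P1=4, P2=4, P3=2, P4=1) → (P0=5, P1=4, P2=5, P3=2, P4=0)
step 3: fire t1:  (P0=5, P1=4, P2=5, P3=2, P4=0) → (P0=3, P1=7, P2=4, P3=0, P4=0)

(P0=3, P1=7, P2=4, P3=0, P4=0)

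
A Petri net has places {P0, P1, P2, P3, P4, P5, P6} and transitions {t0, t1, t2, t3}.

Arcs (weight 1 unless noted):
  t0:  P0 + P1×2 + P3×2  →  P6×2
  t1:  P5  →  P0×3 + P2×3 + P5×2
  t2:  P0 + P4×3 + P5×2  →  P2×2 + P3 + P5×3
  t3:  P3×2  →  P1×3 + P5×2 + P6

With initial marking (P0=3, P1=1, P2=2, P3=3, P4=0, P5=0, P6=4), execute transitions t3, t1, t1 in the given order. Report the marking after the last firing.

(P0=9, P1=4, P2=8, P3=1, P4=0, P5=4, P6=5)

step 1: fire t3:  (P0=3, P1=1, P2=2, P3=3, P4=0, P5=0, P6=4) → (P0=3, P1=4, P2=2, P3=1, P4=0, P5=2, P6=5)
step 2: fire t1:  (P0=3, P1=4, P2=2, P3=1, P4=0, P5=2, P6=5) → (P0=6, P1=4, P2=5, P3=1, P4=0, P5=3, P6=5)
step 3: fire t1:  (P0=6, P1=4, P2=5, P3=1, P4=0, P5=3, P6=5) → (P0=9, P1=4, P2=8, P3=1, P4=0, P5=4, P6=5)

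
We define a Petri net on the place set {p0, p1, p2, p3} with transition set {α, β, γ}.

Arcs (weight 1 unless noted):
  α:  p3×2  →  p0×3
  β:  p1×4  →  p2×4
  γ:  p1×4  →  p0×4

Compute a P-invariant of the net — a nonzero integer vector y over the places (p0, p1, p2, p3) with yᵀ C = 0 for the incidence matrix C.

y = (p0:2, p1:2, p2:2, p3:3)

Incidence matrix C (rows=places, cols=transitions):
        α    β    γ
   p0   3    0    4
   p1   0   -4   -4
   p2   0    4    0
   p3  -2    0    0

Candidate y = [2, 2, 2, 3]; check y·C column-wise:
  col α: 2·3 + 2·0 + 2·0 + 3·-2 = 0
  col β: 2·0 + 2·-4 + 2·4 + 3·0 = 0
  col γ: 2·4 + 2·-4 + 2·0 + 3·0 = 0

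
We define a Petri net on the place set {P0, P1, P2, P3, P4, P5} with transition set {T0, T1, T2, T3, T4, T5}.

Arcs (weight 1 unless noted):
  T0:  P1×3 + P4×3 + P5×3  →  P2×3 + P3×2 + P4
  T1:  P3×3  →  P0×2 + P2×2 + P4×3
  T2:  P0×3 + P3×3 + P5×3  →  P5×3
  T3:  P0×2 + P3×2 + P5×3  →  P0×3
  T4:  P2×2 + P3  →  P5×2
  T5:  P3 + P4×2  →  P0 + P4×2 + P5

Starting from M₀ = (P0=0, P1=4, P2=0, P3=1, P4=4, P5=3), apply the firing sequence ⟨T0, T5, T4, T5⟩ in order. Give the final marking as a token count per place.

step 1: fire T0:  (P0=0, P1=4, P2=0, P3=1, P4=4, P5=3) → (P0=0, P1=1, P2=3, P3=3, P4=2, P5=0)
step 2: fire T5:  (P0=0, P1=1, P2=3, P3=3, P4=2, P5=0) → (P0=1, P1=1, P2=3, P3=2, P4=2, P5=1)
step 3: fire T4:  (P0=1, P1=1, P2=3, P3=2, P4=2, P5=1) → (P0=1, P1=1, P2=1, P3=1, P4=2, P5=3)
step 4: fire T5:  (P0=1, P1=1, P2=1, P3=1, P4=2, P5=3) → (P0=2, P1=1, P2=1, P3=0, P4=2, P5=4)

(P0=2, P1=1, P2=1, P3=0, P4=2, P5=4)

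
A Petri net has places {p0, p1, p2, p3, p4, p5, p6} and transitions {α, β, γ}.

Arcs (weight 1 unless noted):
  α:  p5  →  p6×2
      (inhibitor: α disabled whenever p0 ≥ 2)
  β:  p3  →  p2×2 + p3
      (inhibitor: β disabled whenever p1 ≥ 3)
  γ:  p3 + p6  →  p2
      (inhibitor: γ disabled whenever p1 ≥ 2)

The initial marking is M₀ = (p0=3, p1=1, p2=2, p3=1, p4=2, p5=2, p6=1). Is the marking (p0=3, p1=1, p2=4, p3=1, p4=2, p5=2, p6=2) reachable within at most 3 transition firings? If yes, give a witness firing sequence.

NO — not reachable within 3 firings

depth 0: 1 marking
depth 1: 3 markings reached so far
depth 2: 5 markings reached so far
depth 3: 7 markings reached so far
target is not among the 7 markings reachable within 3 steps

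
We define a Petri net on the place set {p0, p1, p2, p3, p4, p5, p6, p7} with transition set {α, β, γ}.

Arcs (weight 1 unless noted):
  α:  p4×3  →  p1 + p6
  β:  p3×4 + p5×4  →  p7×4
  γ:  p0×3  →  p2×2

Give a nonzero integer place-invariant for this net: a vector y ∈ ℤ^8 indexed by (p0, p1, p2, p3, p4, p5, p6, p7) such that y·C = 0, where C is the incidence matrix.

y = (p0:2, p1:0, p2:3, p3:0, p4:0, p5:0, p6:0, p7:0)

Incidence matrix C (rows=places, cols=transitions):
        α    β    γ
   p0   0    0   -3
   p1   1    0    0
   p2   0    0    2
   p3   0   -4    0
   p4  -3    0    0
   p5   0   -4    0
   p6   1    0    0
   p7   0    4    0

Candidate y = [2, 0, 3, 0, 0, 0, 0, 0]; check y·C column-wise:
  col α: 2·0 + 0·1 + 3·0 + 0·-3 + 0·1 = 0
  col β: 2·0 + 3·0 + 0·-4 + 0·-4 + 0·4 = 0
  col γ: 2·-3 + 3·2 = 0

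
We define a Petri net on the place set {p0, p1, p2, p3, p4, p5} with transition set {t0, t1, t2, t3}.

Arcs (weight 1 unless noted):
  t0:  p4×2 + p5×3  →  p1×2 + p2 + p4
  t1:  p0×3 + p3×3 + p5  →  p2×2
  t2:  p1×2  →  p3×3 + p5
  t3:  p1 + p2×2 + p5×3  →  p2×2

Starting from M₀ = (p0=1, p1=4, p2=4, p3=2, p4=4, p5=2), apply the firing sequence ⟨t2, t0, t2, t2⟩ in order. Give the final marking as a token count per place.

step 1: fire t2:  (p0=1, p1=4, p2=4, p3=2, p4=4, p5=2) → (p0=1, p1=2, p2=4, p3=5, p4=4, p5=3)
step 2: fire t0:  (p0=1, p1=2, p2=4, p3=5, p4=4, p5=3) → (p0=1, p1=4, p2=5, p3=5, p4=3, p5=0)
step 3: fire t2:  (p0=1, p1=4, p2=5, p3=5, p4=3, p5=0) → (p0=1, p1=2, p2=5, p3=8, p4=3, p5=1)
step 4: fire t2:  (p0=1, p1=2, p2=5, p3=8, p4=3, p5=1) → (p0=1, p1=0, p2=5, p3=11, p4=3, p5=2)

(p0=1, p1=0, p2=5, p3=11, p4=3, p5=2)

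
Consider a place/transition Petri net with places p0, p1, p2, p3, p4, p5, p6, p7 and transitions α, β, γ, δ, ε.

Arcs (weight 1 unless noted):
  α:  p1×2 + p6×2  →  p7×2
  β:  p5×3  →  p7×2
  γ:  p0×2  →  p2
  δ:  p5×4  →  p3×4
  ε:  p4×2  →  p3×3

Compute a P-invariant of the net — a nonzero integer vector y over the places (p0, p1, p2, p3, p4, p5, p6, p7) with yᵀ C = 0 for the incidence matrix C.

Incidence matrix C (rows=places, cols=transitions):
        α    β    γ    δ    ε
   p0   0    0   -2    0    0
   p1  -2    0    0    0    0
   p2   0    0    1    0    0
   p3   0    0    0    4    3
   p4   0    0    0    0   -2
   p5   0   -3    0   -4    0
   p6  -2    0    0    0    0
   p7   2    2    0    0    0

Candidate y = [1, 0, 2, 0, 0, 0, 0, 0]; check y·C column-wise:
  col α: 1·0 + 0·-2 + 2·0 + 0·-2 + 0·2 = 0
  col β: 1·0 + 2·0 + 0·-3 + 0·2 = 0
  col γ: 1·-2 + 2·1 = 0
  col δ: 1·0 + 2·0 + 0·4 + 0·-4 = 0
  col ε: 1·0 + 2·0 + 0·3 + 0·-2 = 0

y = (p0:1, p1:0, p2:2, p3:0, p4:0, p5:0, p6:0, p7:0)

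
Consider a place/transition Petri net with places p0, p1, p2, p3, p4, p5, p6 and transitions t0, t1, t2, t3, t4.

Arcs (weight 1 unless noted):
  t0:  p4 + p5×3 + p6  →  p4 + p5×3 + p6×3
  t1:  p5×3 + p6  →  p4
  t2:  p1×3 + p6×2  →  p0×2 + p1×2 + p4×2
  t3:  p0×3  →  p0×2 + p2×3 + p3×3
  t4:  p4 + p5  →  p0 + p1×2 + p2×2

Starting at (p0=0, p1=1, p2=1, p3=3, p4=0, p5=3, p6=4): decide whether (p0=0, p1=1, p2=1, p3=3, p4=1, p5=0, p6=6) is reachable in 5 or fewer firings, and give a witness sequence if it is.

NO — not reachable within 5 firings

depth 0: 1 marking
depth 1: 2 markings reached so far
depth 2: 2 markings reached so far
(frontier empty at depth 2; search complete)
target is not among the 2 markings reachable within 5 steps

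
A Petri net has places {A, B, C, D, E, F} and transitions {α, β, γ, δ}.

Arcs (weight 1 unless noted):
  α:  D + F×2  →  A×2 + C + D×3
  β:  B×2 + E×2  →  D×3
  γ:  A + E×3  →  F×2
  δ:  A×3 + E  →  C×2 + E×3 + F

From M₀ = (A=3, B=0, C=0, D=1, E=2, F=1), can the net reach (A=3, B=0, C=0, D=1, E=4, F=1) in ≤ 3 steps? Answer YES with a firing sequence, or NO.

depth 0: 1 marking
depth 1: 2 markings reached so far
depth 2: 3 markings reached so far
depth 3: 4 markings reached so far
target is not among the 4 markings reachable within 3 steps

NO — not reachable within 3 firings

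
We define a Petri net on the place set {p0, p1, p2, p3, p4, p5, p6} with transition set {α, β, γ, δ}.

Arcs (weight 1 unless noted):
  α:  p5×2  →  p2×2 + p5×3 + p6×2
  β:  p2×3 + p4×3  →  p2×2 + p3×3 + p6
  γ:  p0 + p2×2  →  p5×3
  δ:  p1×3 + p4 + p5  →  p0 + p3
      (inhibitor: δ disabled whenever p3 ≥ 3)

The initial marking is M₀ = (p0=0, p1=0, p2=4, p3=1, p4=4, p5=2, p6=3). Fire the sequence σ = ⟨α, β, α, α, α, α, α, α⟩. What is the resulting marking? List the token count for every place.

(p0=0, p1=0, p2=17, p3=4, p4=1, p5=9, p6=18)

step 1: fire α:  (p0=0, p1=0, p2=4, p3=1, p4=4, p5=2, p6=3) → (p0=0, p1=0, p2=6, p3=1, p4=4, p5=3, p6=5)
step 2: fire β:  (p0=0, p1=0, p2=6, p3=1, p4=4, p5=3, p6=5) → (p0=0, p1=0, p2=5, p3=4, p4=1, p5=3, p6=6)
step 3: fire α:  (p0=0, p1=0, p2=5, p3=4, p4=1, p5=3, p6=6) → (p0=0, p1=0, p2=7, p3=4, p4=1, p5=4, p6=8)
step 4: fire α:  (p0=0, p1=0, p2=7, p3=4, p4=1, p5=4, p6=8) → (p0=0, p1=0, p2=9, p3=4, p4=1, p5=5, p6=10)
step 5: fire α:  (p0=0, p1=0, p2=9, p3=4, p4=1, p5=5, p6=10) → (p0=0, p1=0, p2=11, p3=4, p4=1, p5=6, p6=12)
step 6: fire α:  (p0=0, p1=0, p2=11, p3=4, p4=1, p5=6, p6=12) → (p0=0, p1=0, p2=13, p3=4, p4=1, p5=7, p6=14)
step 7: fire α:  (p0=0, p1=0, p2=13, p3=4, p4=1, p5=7, p6=14) → (p0=0, p1=0, p2=15, p3=4, p4=1, p5=8, p6=16)
step 8: fire α:  (p0=0, p1=0, p2=15, p3=4, p4=1, p5=8, p6=16) → (p0=0, p1=0, p2=17, p3=4, p4=1, p5=9, p6=18)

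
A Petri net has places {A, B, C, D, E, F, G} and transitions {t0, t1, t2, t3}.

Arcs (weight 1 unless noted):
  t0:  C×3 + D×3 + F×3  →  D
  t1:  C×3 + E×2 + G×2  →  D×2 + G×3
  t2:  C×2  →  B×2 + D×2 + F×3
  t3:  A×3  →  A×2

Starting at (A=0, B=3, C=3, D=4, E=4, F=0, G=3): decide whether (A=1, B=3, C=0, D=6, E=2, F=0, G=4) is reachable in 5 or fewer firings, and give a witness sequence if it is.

depth 0: 1 marking
depth 1: 3 markings reached so far
depth 2: 3 markings reached so far
(frontier empty at depth 2; search complete)
target is not among the 3 markings reachable within 5 steps

NO — not reachable within 5 firings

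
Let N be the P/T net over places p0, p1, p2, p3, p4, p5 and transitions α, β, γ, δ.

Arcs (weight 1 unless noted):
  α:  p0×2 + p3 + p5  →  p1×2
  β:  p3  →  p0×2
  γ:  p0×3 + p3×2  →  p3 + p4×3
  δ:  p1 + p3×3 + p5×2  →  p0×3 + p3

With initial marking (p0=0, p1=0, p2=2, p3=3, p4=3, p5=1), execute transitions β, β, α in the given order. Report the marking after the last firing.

step 1: fire β:  (p0=0, p1=0, p2=2, p3=3, p4=3, p5=1) → (p0=2, p1=0, p2=2, p3=2, p4=3, p5=1)
step 2: fire β:  (p0=2, p1=0, p2=2, p3=2, p4=3, p5=1) → (p0=4, p1=0, p2=2, p3=1, p4=3, p5=1)
step 3: fire α:  (p0=4, p1=0, p2=2, p3=1, p4=3, p5=1) → (p0=2, p1=2, p2=2, p3=0, p4=3, p5=0)

(p0=2, p1=2, p2=2, p3=0, p4=3, p5=0)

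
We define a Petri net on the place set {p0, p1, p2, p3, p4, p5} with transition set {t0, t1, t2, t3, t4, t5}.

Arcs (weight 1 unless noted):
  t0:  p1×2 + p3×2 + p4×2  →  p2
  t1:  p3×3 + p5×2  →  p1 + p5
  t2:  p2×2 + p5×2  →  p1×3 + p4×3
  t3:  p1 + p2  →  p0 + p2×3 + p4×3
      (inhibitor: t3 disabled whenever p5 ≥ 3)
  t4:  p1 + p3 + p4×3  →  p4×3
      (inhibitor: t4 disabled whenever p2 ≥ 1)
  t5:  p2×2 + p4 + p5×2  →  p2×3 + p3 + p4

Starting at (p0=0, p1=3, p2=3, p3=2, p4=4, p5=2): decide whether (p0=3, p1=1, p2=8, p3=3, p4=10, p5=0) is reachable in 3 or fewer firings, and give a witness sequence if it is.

NO — not reachable within 3 firings

depth 0: 1 marking
depth 1: 5 markings reached so far
depth 2: 11 markings reached so far
depth 3: 16 markings reached so far
target is not among the 16 markings reachable within 3 steps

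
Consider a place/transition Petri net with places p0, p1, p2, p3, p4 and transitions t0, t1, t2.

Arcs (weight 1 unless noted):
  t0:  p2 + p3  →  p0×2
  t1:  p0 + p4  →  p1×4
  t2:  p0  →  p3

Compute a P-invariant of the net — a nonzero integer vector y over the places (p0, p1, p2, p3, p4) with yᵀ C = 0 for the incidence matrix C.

y = (p0:4, p1:1, p2:4, p3:4, p4:0)

Incidence matrix C (rows=places, cols=transitions):
       t0   t1   t2
   p0   2   -1   -1
   p1   0    4    0
   p2  -1    0    0
   p3  -1    0    1
   p4   0   -1    0

Candidate y = [4, 1, 4, 4, 0]; check y·C column-wise:
  col t0: 4·2 + 1·0 + 4·-1 + 4·-1 = 0
  col t1: 4·-1 + 1·4 + 4·0 + 4·0 + 0·-1 = 0
  col t2: 4·-1 + 1·0 + 4·0 + 4·1 = 0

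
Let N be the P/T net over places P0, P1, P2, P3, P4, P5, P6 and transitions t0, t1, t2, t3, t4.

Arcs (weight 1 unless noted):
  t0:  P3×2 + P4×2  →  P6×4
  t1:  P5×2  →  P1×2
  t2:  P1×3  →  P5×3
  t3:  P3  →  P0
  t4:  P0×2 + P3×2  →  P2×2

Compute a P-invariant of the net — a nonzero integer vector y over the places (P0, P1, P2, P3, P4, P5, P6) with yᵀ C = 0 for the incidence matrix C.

Incidence matrix C (rows=places, cols=transitions):
       t0   t1   t2   t3   t4
   P0   0    0    0    1   -2
   P1   0    2   -3    0    0
   P2   0    0    0    0    2
   P3  -2    0    0   -1   -2
   P4  -2    0    0    0    0
   P5   0   -2    3    0    0
   P6   4    0    0    0    0

Candidate y = [1, 0, 2, 1, -1, 0, 0]; check y·C column-wise:
  col t0: 1·0 + 2·0 + 1·-2 + -1·-2 + 0·4 = 0
  col t1: 1·0 + 0·2 + 2·0 + 1·0 + -1·0 + 0·-2 = 0
  col t2: 1·0 + 0·-3 + 2·0 + 1·0 + -1·0 + 0·3 = 0
  col t3: 1·1 + 2·0 + 1·-1 + -1·0 = 0
  col t4: 1·-2 + 2·2 + 1·-2 + -1·0 = 0

y = (P0:1, P1:0, P2:2, P3:1, P4:-1, P5:0, P6:0)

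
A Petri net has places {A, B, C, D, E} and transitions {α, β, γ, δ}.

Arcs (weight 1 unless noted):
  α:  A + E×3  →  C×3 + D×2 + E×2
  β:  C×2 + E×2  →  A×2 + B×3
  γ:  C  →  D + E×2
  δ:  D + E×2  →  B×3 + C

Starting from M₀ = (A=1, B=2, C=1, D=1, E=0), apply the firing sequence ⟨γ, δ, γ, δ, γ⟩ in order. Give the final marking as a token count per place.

step 1: fire γ:  (A=1, B=2, C=1, D=1, E=0) → (A=1, B=2, C=0, D=2, E=2)
step 2: fire δ:  (A=1, B=2, C=0, D=2, E=2) → (A=1, B=5, C=1, D=1, E=0)
step 3: fire γ:  (A=1, B=5, C=1, D=1, E=0) → (A=1, B=5, C=0, D=2, E=2)
step 4: fire δ:  (A=1, B=5, C=0, D=2, E=2) → (A=1, B=8, C=1, D=1, E=0)
step 5: fire γ:  (A=1, B=8, C=1, D=1, E=0) → (A=1, B=8, C=0, D=2, E=2)

(A=1, B=8, C=0, D=2, E=2)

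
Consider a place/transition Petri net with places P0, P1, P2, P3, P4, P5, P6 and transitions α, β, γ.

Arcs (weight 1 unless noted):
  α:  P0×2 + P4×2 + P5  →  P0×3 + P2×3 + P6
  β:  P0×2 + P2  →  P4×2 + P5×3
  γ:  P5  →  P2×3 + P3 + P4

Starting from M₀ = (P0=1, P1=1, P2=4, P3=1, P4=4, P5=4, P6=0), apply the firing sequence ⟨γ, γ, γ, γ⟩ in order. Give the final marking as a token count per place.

(P0=1, P1=1, P2=16, P3=5, P4=8, P5=0, P6=0)

step 1: fire γ:  (P0=1, P1=1, P2=4, P3=1, P4=4, P5=4, P6=0) → (P0=1, P1=1, P2=7, P3=2, P4=5, P5=3, P6=0)
step 2: fire γ:  (P0=1, P1=1, P2=7, P3=2, P4=5, P5=3, P6=0) → (P0=1, P1=1, P2=10, P3=3, P4=6, P5=2, P6=0)
step 3: fire γ:  (P0=1, P1=1, P2=10, P3=3, P4=6, P5=2, P6=0) → (P0=1, P1=1, P2=13, P3=4, P4=7, P5=1, P6=0)
step 4: fire γ:  (P0=1, P1=1, P2=13, P3=4, P4=7, P5=1, P6=0) → (P0=1, P1=1, P2=16, P3=5, P4=8, P5=0, P6=0)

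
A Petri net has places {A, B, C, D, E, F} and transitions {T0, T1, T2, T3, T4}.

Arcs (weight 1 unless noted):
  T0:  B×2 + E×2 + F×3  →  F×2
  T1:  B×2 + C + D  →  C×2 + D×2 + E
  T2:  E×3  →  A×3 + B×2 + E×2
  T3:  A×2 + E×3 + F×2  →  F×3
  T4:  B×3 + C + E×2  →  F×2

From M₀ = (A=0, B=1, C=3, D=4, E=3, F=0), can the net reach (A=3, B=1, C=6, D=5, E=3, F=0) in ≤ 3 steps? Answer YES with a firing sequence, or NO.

depth 0: 1 marking
depth 1: 2 markings reached so far
depth 2: 4 markings reached so far
depth 3: 5 markings reached so far
target is not among the 5 markings reachable within 3 steps

NO — not reachable within 3 firings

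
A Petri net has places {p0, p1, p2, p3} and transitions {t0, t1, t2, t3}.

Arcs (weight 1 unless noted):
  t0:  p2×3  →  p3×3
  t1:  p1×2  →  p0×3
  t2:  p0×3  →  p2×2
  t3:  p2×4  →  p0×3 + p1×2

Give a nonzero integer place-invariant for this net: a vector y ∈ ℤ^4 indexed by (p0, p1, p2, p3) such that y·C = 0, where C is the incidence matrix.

Incidence matrix C (rows=places, cols=transitions):
       t0   t1   t2   t3
   p0   0    3   -3    3
   p1   0   -2    0    2
   p2  -3    0    2   -4
   p3   3    0    0    0

Candidate y = [2, 3, 3, 3]; check y·C column-wise:
  col t0: 2·0 + 3·0 + 3·-3 + 3·3 = 0
  col t1: 2·3 + 3·-2 + 3·0 + 3·0 = 0
  col t2: 2·-3 + 3·0 + 3·2 + 3·0 = 0
  col t3: 2·3 + 3·2 + 3·-4 + 3·0 = 0

y = (p0:2, p1:3, p2:3, p3:3)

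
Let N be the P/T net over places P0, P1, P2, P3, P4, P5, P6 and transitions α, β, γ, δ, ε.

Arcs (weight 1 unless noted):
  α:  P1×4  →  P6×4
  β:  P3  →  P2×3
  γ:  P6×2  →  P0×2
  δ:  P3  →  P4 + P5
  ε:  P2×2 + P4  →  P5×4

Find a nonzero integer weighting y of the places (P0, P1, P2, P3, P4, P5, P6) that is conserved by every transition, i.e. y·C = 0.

Incidence matrix C (rows=places, cols=transitions):
        α    β    γ    δ    ε
   P0   0    0    2    0    0
   P1  -4    0    0    0    0
   P2   0    3    0    0   -2
   P3   0   -1    0   -1    0
   P4   0    0    0    1   -1
   P5   0    0    0    1    4
   P6   4    0   -2    0    0

Candidate y = [0, 0, 1, 3, 2, 1, 0]; check y·C column-wise:
  col α: 0·-4 + 1·0 + 3·0 + 2·0 + 1·0 + 0·4 = 0
  col β: 1·3 + 3·-1 + 2·0 + 1·0 = 0
  col γ: 0·2 + 1·0 + 3·0 + 2·0 + 1·0 + 0·-2 = 0
  col δ: 1·0 + 3·-1 + 2·1 + 1·1 = 0
  col ε: 1·-2 + 3·0 + 2·-1 + 1·4 = 0

y = (P0:0, P1:0, P2:1, P3:3, P4:2, P5:1, P6:0)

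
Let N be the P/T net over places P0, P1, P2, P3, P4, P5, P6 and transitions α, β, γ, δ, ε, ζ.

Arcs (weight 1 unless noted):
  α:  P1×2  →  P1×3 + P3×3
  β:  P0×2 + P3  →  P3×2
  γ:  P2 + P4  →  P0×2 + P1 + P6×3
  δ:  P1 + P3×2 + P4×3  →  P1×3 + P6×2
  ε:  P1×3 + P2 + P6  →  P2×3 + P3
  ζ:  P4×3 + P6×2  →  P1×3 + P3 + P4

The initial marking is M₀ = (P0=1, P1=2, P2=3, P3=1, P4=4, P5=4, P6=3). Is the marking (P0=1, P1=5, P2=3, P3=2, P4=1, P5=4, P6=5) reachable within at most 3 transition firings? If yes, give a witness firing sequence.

step 1: fire α:  (P0=1, P1=2, P2=3, P3=1, P4=4, P5=4, P6=3) → (P0=1, P1=3, P2=3, P3=4, P4=4, P5=4, P6=3)
step 2: fire δ:  (P0=1, P1=3, P2=3, P3=4, P4=4, P5=4, P6=3) → (P0=1, P1=5, P2=3, P3=2, P4=1, P5=4, P6=5)

YES — reachable via ⟨α, δ⟩ (2 firings)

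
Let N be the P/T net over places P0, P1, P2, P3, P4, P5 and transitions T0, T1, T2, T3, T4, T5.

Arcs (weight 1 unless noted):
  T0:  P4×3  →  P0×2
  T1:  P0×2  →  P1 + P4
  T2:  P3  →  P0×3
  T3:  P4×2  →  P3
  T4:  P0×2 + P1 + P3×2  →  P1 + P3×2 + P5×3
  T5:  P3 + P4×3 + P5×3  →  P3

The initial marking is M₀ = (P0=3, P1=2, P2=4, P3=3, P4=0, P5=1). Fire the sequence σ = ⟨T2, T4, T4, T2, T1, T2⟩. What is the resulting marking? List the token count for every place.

step 1: fire T2:  (P0=3, P1=2, P2=4, P3=3, P4=0, P5=1) → (P0=6, P1=2, P2=4, P3=2, P4=0, P5=1)
step 2: fire T4:  (P0=6, P1=2, P2=4, P3=2, P4=0, P5=1) → (P0=4, P1=2, P2=4, P3=2, P4=0, P5=4)
step 3: fire T4:  (P0=4, P1=2, P2=4, P3=2, P4=0, P5=4) → (P0=2, P1=2, P2=4, P3=2, P4=0, P5=7)
step 4: fire T2:  (P0=2, P1=2, P2=4, P3=2, P4=0, P5=7) → (P0=5, P1=2, P2=4, P3=1, P4=0, P5=7)
step 5: fire T1:  (P0=5, P1=2, P2=4, P3=1, P4=0, P5=7) → (P0=3, P1=3, P2=4, P3=1, P4=1, P5=7)
step 6: fire T2:  (P0=3, P1=3, P2=4, P3=1, P4=1, P5=7) → (P0=6, P1=3, P2=4, P3=0, P4=1, P5=7)

(P0=6, P1=3, P2=4, P3=0, P4=1, P5=7)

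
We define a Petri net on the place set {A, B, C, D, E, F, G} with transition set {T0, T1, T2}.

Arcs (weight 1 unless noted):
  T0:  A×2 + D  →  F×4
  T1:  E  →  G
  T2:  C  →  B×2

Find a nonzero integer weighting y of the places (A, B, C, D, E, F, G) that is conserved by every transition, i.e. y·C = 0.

Incidence matrix C (rows=places, cols=transitions):
       T0   T1   T2
    A  -2    0    0
    B   0    0    2
    C   0    0   -1
    D  -1    0    0
    E   0   -1    0
    F   4    0    0
    G   0    1    0

Candidate y = [0, 1, 2, 0, 0, 0, 0]; check y·C column-wise:
  col T0: 0·-2 + 1·0 + 2·0 + 0·-1 + 0·4 = 0
  col T1: 1·0 + 2·0 + 0·-1 + 0·1 = 0
  col T2: 1·2 + 2·-1 = 0

y = (A:0, B:1, C:2, D:0, E:0, F:0, G:0)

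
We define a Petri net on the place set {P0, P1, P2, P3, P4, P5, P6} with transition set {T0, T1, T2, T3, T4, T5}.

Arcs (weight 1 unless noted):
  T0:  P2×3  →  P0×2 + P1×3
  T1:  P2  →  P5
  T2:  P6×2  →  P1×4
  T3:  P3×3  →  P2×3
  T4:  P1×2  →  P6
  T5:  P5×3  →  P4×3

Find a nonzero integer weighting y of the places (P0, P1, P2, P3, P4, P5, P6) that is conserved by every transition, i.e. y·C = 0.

y = (P0:3, P1:0, P2:2, P3:2, P4:2, P5:2, P6:0)

Incidence matrix C (rows=places, cols=transitions):
       T0   T1   T2   T3   T4   T5
   P0   2    0    0    0    0    0
   P1   3    0    4    0   -2    0
   P2  -3   -1    0    3    0    0
   P3   0    0    0   -3    0    0
   P4   0    0    0    0    0    3
   P5   0    1    0    0    0   -3
   P6   0    0   -2    0    1    0

Candidate y = [3, 0, 2, 2, 2, 2, 0]; check y·C column-wise:
  col T0: 3·2 + 0·3 + 2·-3 + 2·0 + 2·0 + 2·0 = 0
  col T1: 3·0 + 2·-1 + 2·0 + 2·0 + 2·1 = 0
  col T2: 3·0 + 0·4 + 2·0 + 2·0 + 2·0 + 2·0 + 0·-2 = 0
  col T3: 3·0 + 2·3 + 2·-3 + 2·0 + 2·0 = 0
  col T4: 3·0 + 0·-2 + 2·0 + 2·0 + 2·0 + 2·0 + 0·1 = 0
  col T5: 3·0 + 2·0 + 2·0 + 2·3 + 2·-3 = 0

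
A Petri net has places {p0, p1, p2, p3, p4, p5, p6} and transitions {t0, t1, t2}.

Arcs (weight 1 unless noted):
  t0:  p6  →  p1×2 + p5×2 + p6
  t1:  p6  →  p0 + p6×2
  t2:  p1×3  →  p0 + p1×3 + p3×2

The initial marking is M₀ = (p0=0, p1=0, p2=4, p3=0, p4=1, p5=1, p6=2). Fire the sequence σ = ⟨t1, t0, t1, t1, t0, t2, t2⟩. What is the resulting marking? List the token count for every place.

(p0=5, p1=4, p2=4, p3=4, p4=1, p5=5, p6=5)

step 1: fire t1:  (p0=0, p1=0, p2=4, p3=0, p4=1, p5=1, p6=2) → (p0=1, p1=0, p2=4, p3=0, p4=1, p5=1, p6=3)
step 2: fire t0:  (p0=1, p1=0, p2=4, p3=0, p4=1, p5=1, p6=3) → (p0=1, p1=2, p2=4, p3=0, p4=1, p5=3, p6=3)
step 3: fire t1:  (p0=1, p1=2, p2=4, p3=0, p4=1, p5=3, p6=3) → (p0=2, p1=2, p2=4, p3=0, p4=1, p5=3, p6=4)
step 4: fire t1:  (p0=2, p1=2, p2=4, p3=0, p4=1, p5=3, p6=4) → (p0=3, p1=2, p2=4, p3=0, p4=1, p5=3, p6=5)
step 5: fire t0:  (p0=3, p1=2, p2=4, p3=0, p4=1, p5=3, p6=5) → (p0=3, p1=4, p2=4, p3=0, p4=1, p5=5, p6=5)
step 6: fire t2:  (p0=3, p1=4, p2=4, p3=0, p4=1, p5=5, p6=5) → (p0=4, p1=4, p2=4, p3=2, p4=1, p5=5, p6=5)
step 7: fire t2:  (p0=4, p1=4, p2=4, p3=2, p4=1, p5=5, p6=5) → (p0=5, p1=4, p2=4, p3=4, p4=1, p5=5, p6=5)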